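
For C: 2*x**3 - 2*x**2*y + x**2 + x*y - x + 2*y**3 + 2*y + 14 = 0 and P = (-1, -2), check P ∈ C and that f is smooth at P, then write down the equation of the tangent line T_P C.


Tangent line at P: -7*x + 23*y + 39 = 0.

Step 1: f(-1, -2) = 0, so P lies on C.
Step 2: partial derivatives
  f_x(x, y) = 6*x**2 - 4*x*y + 2*x + y - 1, f_y(x, y) = -2*x**2 + x + 6*y**2 + 2.
  f_x(P) = -7, f_y(P) = 23 (gradient nonzero, so P is smooth).
Step 3: tangent line at P: -7·(x − -1) + 23·(y − -2) = 0.
Expanding: -7*x + 23*y + 39 = 0.


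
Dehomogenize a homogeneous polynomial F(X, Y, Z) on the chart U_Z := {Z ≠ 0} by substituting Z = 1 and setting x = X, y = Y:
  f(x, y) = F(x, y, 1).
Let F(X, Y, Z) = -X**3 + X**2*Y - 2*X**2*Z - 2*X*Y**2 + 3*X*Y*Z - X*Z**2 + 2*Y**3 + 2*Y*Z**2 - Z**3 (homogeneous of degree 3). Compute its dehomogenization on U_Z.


f(x, y) = -x**3 + x**2*y - 2*x**2 - 2*x*y**2 + 3*x*y - x + 2*y**3 + 2*y - 1

On U_Z we set Z = 1. Each monomial c·X^i·Y^j·Z^k in F becomes c·x^i·y^j·1^k = c·x^i·y^j.
Substituting Z = 1: F(X, Y, 1) = -x**3 + x**2*y - 2*x**2 - 2*x*y**2 + 3*x*y - x + 2*y**3 + 2*y - 1.
Note: deg(f) ≤ deg(F) = 3; strict inequality happens when F is divisible by Z (lost terms).


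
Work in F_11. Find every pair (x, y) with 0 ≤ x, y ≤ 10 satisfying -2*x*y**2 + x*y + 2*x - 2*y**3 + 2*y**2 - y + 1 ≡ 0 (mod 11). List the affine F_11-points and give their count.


Affine F_11-points: {(0, 1), (0, 4), (0, 7), (1, 6), (2, 9), (3, 3), (4, 8), (5, 0), (6, 2), (6, 5), (6, 10)}; count = 11.

For each of the 121 pairs (x, y) ∈ F_11², evaluate f(x, y) mod 11. Record the zeros.
  x = 0: [0↦1, 1↦0, 2↦2, 3↦6, 4↦0, 5↦5, 6↦9, 7↦0, 8↦10, 9↦5, 10↦6]  zeros at y ∈ {1, 4, 7}
  x = 1: [0↦3, 1↦1, 2↦9, 3↦4, 4↦7, 5↦6, 6↦0, 7↦10, 8↦2, 9↦8, 10↦5]  zeros at y ∈ {6}
  x = 2: [0↦5, 1↦2, 2↦5, 3↦2, 4↦3, 5↦7, 6↦2, 7↦9, 8↦5, 9↦0, 10↦4]  zeros at y ∈ {9}
  x = 3: [0↦7, 1↦3, 2↦1, 3↦0, 4↦10, 5↦8, 6↦4, 7↦8, 8↦8, 9↦3, 10↦3]  zeros at y ∈ {3}
  x = 4: [0↦9, 1↦4, 2↦8, 3↦9, 4↦6, 5↦9, 6↦6, 7↦7, 8↦0, 9↦6, 10↦2]  zeros at y ∈ {8}
  x = 5: [0↦0, 1↦5, 2↦4, 3↦7, 4↦2, 5↦10, 6↦8, 7↦6, 8↦3, 9↦9, 10↦1]  zeros at y ∈ {0}
  x = 6: [0↦2, 1↦6, 2↦0, 3↦5, 4↦9, 5↦0, 6↦10, 7↦5, 8↦6, 9↦1, 10↦0]  zeros at y ∈ {2, 5, 10}
  x = 7: [0↦4, 1↦7, 2↦7, 3↦3, 4↦5, 5↦1, 6↦1, 7↦4, 8↦9, 9↦4, 10↦10]  zeros at y ∈ ∅
  x = 8: [0↦6, 1↦8, 2↦3, 3↦1, 4↦1, 5↦2, 6↦3, 7↦3, 8↦1, 9↦7, 10↦9]  zeros at y ∈ ∅
  x = 9: [0↦8, 1↦9, 2↦10, 3↦10, 4↦8, 5↦3, 6↦5, 7↦2, 8↦4, 9↦10, 10↦8]  zeros at y ∈ ∅
  x = 10: [0↦10, 1↦10, 2↦6, 3↦8, 4↦4, 5↦4, 6↦7, 7↦1, 8↦7, 9↦2, 10↦7]  zeros at y ∈ ∅
Collecting zeros: affine points = {(0, 1), (0, 4), (0, 7), (1, 6), (2, 9), (3, 3), (4, 8), (5, 0), (6, 2), (6, 5), (6, 10)}.
Total count |C(F_11)_aff| = 11.


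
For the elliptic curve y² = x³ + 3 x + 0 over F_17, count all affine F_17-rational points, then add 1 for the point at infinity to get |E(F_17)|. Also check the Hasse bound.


Affine points = {(0, 0), (1, 2), (1, 15), (3, 6), (3, 11), (4, 5), (4, 12), (5, 2), (5, 15), (6, 8), (6, 9), (8, 3), (8, 14), (9, 5), (9, 12), (11, 2), (11, 15), (12, 8), (12, 9), (13, 3), (13, 14), (14, 7), (14, 10), (16, 8), (16, 9)}; affine count = 25; |E(F_17)| = 26.

Discriminant check: Δ ∝ 4a³ + 27b² = 4·3³ + 27·0² = 4·27 + 27·0 ≡ 6 (mod 17). Nonzero ⇒ E is nonsingular.
For each x ∈ F_17, compute rhs = x³ + 3·x + 0 mod 17, then count y ∈ F_17 with y² ≡ rhs.
  x = 0: rhs = 0, matching y values: 0 (1 points).
  x = 1: rhs = 4, matching y values: 2, 15 (2 points).
  x = 2: rhs = 14, matching y values: none (0 points).
  x = 3: rhs = 2, matching y values: 6, 11 (2 points).
  x = 4: rhs = 8, matching y values: 5, 12 (2 points).
  x = 5: rhs = 4, matching y values: 2, 15 (2 points).
  x = 6: rhs = 13, matching y values: 8, 9 (2 points).
  x = 7: rhs = 7, matching y values: none (0 points).
  x = 8: rhs = 9, matching y values: 3, 14 (2 points).
  x = 9: rhs = 8, matching y values: 5, 12 (2 points).
  x = 10: rhs = 10, matching y values: none (0 points).
  x = 11: rhs = 4, matching y values: 2, 15 (2 points).
  x = 12: rhs = 13, matching y values: 8, 9 (2 points).
  x = 13: rhs = 9, matching y values: 3, 14 (2 points).
  x = 14: rhs = 15, matching y values: 7, 10 (2 points).
  x = 15: rhs = 3, matching y values: none (0 points).
  x = 16: rhs = 13, matching y values: 8, 9 (2 points).
Total affine count: 25.
Full point count |E(F_17)| = 25 + 1 = 26.
Hasse bound: |26 − (17+1)| = |8| = 8 ≤ 2√17 ≈ 8.2462 ✓.


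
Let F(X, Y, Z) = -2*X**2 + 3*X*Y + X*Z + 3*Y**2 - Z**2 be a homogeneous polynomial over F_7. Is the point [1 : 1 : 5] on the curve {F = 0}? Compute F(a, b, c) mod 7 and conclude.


F(1,1,5) ≡ 5 (mod 7); P is NOT on the curve.

Evaluate F(1, 1, 5) term-by-term (mod 7).
  -2*X**2 ↦ -2·1·1·1 = -2
  3*X*Y ↦ 3·1·1·1 = 3
  X*Z ↦ 1·1·1·5 = 5
  3*Y**2 ↦ 3·1·1·1 = 3
  -Z**2 ↦ -1·1·1·25 = -25
Sum: F(1, 1, 5) = (-2) + (3) + (5) + (3) + (-25) = -16.
Reducing mod 7: -16 ≡ 5 (mod 7).
Since F(a, b, c) ≡ 5 ≠ 0 (mod 7), P does NOT lie on the curve.


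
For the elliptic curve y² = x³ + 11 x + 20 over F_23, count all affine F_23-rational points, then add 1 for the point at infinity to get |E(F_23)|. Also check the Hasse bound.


Affine points = {(1, 3), (1, 20), (2, 2), (2, 21), (4, 6), (4, 17), (5, 4), (5, 19), (6, 7), (6, 16), (7, 7), (7, 16), (10, 7), (10, 16), (11, 0), (15, 8), (15, 15), (18, 1), (18, 22), (19, 2), (19, 21), (20, 11), (20, 12), (21, 6), (21, 17), (22, 10), (22, 13)}; affine count = 27; |E(F_23)| = 28.

Discriminant check: Δ ∝ 4a³ + 27b² = 4·11³ + 27·20² = 4·1331 + 27·400 ≡ 1 (mod 23). Nonzero ⇒ E is nonsingular.
For each x ∈ F_23, compute rhs = x³ + 11·x + 20 mod 23, then count y ∈ F_23 with y² ≡ rhs.
  x = 0: rhs = 20, matching y values: none (0 points).
  x = 1: rhs = 9, matching y values: 3, 20 (2 points).
  x = 2: rhs = 4, matching y values: 2, 21 (2 points).
  x = 3: rhs = 11, matching y values: none (0 points).
  x = 4: rhs = 13, matching y values: 6, 17 (2 points).
  x = 5: rhs = 16, matching y values: 4, 19 (2 points).
  x = 6: rhs = 3, matching y values: 7, 16 (2 points).
  x = 7: rhs = 3, matching y values: 7, 16 (2 points).
  x = 8: rhs = 22, matching y values: none (0 points).
  x = 9: rhs = 20, matching y values: none (0 points).
  x = 10: rhs = 3, matching y values: 7, 16 (2 points).
  x = 11: rhs = 0, matching y values: 0 (1 points).
  x = 12: rhs = 17, matching y values: none (0 points).
  x = 13: rhs = 14, matching y values: none (0 points).
  x = 14: rhs = 20, matching y values: none (0 points).
  x = 15: rhs = 18, matching y values: 8, 15 (2 points).
  x = 16: rhs = 14, matching y values: none (0 points).
  x = 17: rhs = 14, matching y values: none (0 points).
  x = 18: rhs = 1, matching y values: 1, 22 (2 points).
  x = 19: rhs = 4, matching y values: 2, 21 (2 points).
  x = 20: rhs = 6, matching y values: 11, 12 (2 points).
  x = 21: rhs = 13, matching y values: 6, 17 (2 points).
  x = 22: rhs = 8, matching y values: 10, 13 (2 points).
Total affine count: 27.
Full point count |E(F_23)| = 27 + 1 = 28.
Hasse bound: |28 − (23+1)| = |4| = 4 ≤ 2√23 ≈ 9.5917 ✓.


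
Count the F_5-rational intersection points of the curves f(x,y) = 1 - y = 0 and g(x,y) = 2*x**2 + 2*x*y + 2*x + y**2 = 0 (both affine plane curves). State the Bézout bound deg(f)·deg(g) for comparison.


Common zeros: ∅; count = 0; Bézout bound = 2.

deg(f) = 1, deg(g) = 2, so Bézout bound = 2.
Scan x ∈ F_5. For each x, list the y ∈ F_5 with f(x, y) ≡ 0 and those with g(x, y) ≡ 0 (mod 5); the common zeros in that column are the intersection.
  x = 0: f ≡ 0 at y ∈ {1}; g ≡ 0 at y ∈ {0}; common: ∅.
  x = 1: f ≡ 0 at y ∈ {1}; g ≡ 0 at y ∈ ∅; common: ∅.
  x = 2: f ≡ 0 at y ∈ {1}; g ≡ 0 at y ∈ ∅; common: ∅.
  x = 3: f ≡ 0 at y ∈ {1}; g ≡ 0 at y ∈ {2}; common: ∅.
  x = 4: f ≡ 0 at y ∈ {1}; g ≡ 0 at y ∈ {0, 2}; common: ∅.
Collecting: common zeros = ∅, so the count is 0.
Comparison with the Bézout bound: 0 ≤ 2 = deg(f)·deg(g), as expected for curves with no common component (the affine F_5-count falls short of the bound because intersections may lie at infinity, over extension fields, or carry multiplicity).


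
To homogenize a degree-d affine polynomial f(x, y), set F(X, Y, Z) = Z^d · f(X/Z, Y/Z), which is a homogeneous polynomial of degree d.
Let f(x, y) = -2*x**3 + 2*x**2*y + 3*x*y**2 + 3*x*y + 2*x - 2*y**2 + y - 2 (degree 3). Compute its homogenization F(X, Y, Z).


F(X, Y, Z) = -2*X**3 + 2*X**2*Y + 3*X*Y**2 + 3*X*Y*Z + 2*X*Z**2 - 2*Y**2*Z + Y*Z**2 - 2*Z**3

deg(f) = 3.
Substitute x = X/Z, y = Y/Z into f, then multiply by Z^3.
  monomial -2·x^3·y^0 ↦ -2·X^3·Y^0·Z^0.
  monomial 2·x^2·y^1 ↦ 2·X^2·Y^1·Z^0.
  monomial 3·x^1·y^2 ↦ 3·X^1·Y^2·Z^0.
  monomial 3·x^1·y^1 ↦ 3·X^1·Y^1·Z^1.
  monomial 2·x^1·y^0 ↦ 2·X^1·Y^0·Z^2.
  monomial -2·x^0·y^2 ↦ -2·X^0·Y^2·Z^1.
  monomial 1·x^0·y^1 ↦ 1·X^0·Y^1·Z^2.
  monomial -2·x^0·y^0 ↦ -2·X^0·Y^0·Z^3.
Collecting: F(X, Y, Z) = -2*X**3 + 2*X**2*Y + 3*X*Y**2 + 3*X*Y*Z + 2*X*Z**2 - 2*Y**2*Z + Y*Z**2 - 2*Z**3.


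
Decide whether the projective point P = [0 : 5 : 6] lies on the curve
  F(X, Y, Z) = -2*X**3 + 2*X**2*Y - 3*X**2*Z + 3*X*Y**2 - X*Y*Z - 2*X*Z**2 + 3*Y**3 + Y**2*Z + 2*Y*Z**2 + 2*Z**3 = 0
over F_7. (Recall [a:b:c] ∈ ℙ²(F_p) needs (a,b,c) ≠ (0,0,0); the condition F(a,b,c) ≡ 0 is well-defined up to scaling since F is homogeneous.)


F(0,5,6) ≡ 1 (mod 7); P is NOT on the curve.

Evaluate F(0, 5, 6) term-by-term (mod 7).
  -2*X**3 ↦ -2·0·1·1 = 0
  2*X**2*Y ↦ 2·0·5·1 = 0
  -3*X**2*Z ↦ -3·0·1·6 = 0
  3*X*Y**2 ↦ 3·0·25·1 = 0
  -X*Y*Z ↦ -1·0·5·6 = 0
  -2*X*Z**2 ↦ -2·0·1·36 = 0
  3*Y**3 ↦ 3·1·125·1 = 375
  Y**2*Z ↦ 1·1·25·6 = 150
  2*Y*Z**2 ↦ 2·1·5·36 = 360
  2*Z**3 ↦ 2·1·1·216 = 432
Sum: F(0, 5, 6) = (0) + (0) + (0) + (0) + (0) + (0) + (375) + (150) + (360) + (432) = 1317.
Reducing mod 7: 1317 ≡ 1 (mod 7).
Since F(a, b, c) ≡ 1 ≠ 0 (mod 7), P does NOT lie on the curve.


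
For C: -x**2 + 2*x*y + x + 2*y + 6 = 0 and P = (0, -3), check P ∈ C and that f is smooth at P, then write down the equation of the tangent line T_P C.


Tangent line at P: -5*x + 2*y + 6 = 0.

Step 1: f(0, -3) = 0, so P lies on C.
Step 2: partial derivatives
  f_x(x, y) = -2*x + 2*y + 1, f_y(x, y) = 2*x + 2.
  f_x(P) = -5, f_y(P) = 2 (gradient nonzero, so P is smooth).
Step 3: tangent line at P: -5·(x − 0) + 2·(y − -3) = 0.
Expanding: -5*x + 2*y + 6 = 0.


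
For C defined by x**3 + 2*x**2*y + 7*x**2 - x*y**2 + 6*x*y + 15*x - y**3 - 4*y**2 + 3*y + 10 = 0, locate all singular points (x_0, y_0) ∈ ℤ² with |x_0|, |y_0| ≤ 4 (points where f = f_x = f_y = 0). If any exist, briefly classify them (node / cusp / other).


Singular points: {(-2, -1)}; classification: node.

Compute partial derivatives:
  f_x = 3*x**2 + 4*x*y + 14*x - y**2 + 6*y + 15.
  f_y = 2*x**2 - 2*x*y + 6*x - 3*y**2 - 8*y + 3.
Scan x_0 ∈ {−4, ..., 4}. For each x_0, f_y(x_0, y) is a polynomial in y; find its integer roots y ∈ {−4, ..., 4}, then test f_x and f at those candidates.
  x = -4: f_y(-4, y) = 11 - 3*y**2; no integer root y with |y| ≤ 4.
  x = -3: f_y(-3, y) = -3*y**2 - 2*y + 3; no integer root y with |y| ≤ 4.
  x = -2: f_y(-2, y) = -3*y**2 - 4*y - 1; vanishes at y ∈ {-1}. (-2, -1): f_x = 0, f = 0 — SINGULAR.
  x = -1: f_y(-1, y) = -3*y**2 - 6*y - 1; no integer root y with |y| ≤ 4.
  x = 0: f_y(0, y) = -3*y**2 - 8*y + 3; vanishes at y ∈ {-3}. (0, -3): f_x = -12 ≠ 0.
  x = 1: f_y(1, y) = -3*y**2 - 10*y + 11; no integer root y with |y| ≤ 4.
  x = 2: f_y(2, y) = -3*y**2 - 12*y + 23; no integer root y with |y| ≤ 4.
  x = 3: f_y(3, y) = -3*y**2 - 14*y + 39; no integer root y with |y| ≤ 4.
  x = 4: f_y(4, y) = -3*y**2 - 16*y + 59; no integer root y with |y| ≤ 4.
Only singular point on the grid: (-2, -1).
Classify: substitute x = -2 + u, y = -1 + v and expand: f = u**3 + 2*u**2*v - u**2 - u*v**2 - v**3 + v**2.
No constant or linear terms (consistent with a singular point). Quadratic part: -u**2 + v**2. Cubic part: u**3 + 2*u**2*v - u*v**2 - v**3.
The quadratic part v**2 - u**2 = (v − u)(v + u) splits into two distinct linear factors, so there are two distinct tangent lines y − -1 = ±(x − -2) — this is a node (ordinary double point).
Classification: node.


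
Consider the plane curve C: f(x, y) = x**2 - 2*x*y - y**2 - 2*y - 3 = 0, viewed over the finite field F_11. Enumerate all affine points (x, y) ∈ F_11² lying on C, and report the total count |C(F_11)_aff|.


Affine F_11-points: {(0, 2), (0, 7), (3, 7), (4, 2), (4, 10), (5, 0), (5, 10), (6, 0), (6, 8), (7, 3), (10, 3), (10, 8)}; count = 12.

For each of the 121 pairs (x, y) ∈ F_11², evaluate f(x, y) mod 11. Record the zeros.
  x = 0: [0↦8, 1↦5, 2↦0, 3↦4, 4↦6, 5↦6, 6↦4, 7↦0, 8↦5, 9↦8, 10↦9]  zeros at y ∈ {2, 7}
  x = 1: [0↦9, 1↦4, 2↦8, 3↦10, 4↦10, 5↦8, 6↦4, 7↦9, 8↦1, 9↦2, 10↦1]  zeros at y ∈ ∅
  x = 2: [0↦1, 1↦5, 2↦7, 3↦7, 4↦5, 5↦1, 6↦6, 7↦9, 8↦10, 9↦9, 10↦6]  zeros at y ∈ ∅
  x = 3: [0↦6, 1↦8, 2↦8, 3↦6, 4↦2, 5↦7, 6↦10, 7↦0, 8↦10, 9↦7, 10↦2]  zeros at y ∈ {7}
  x = 4: [0↦2, 1↦2, 2↦0, 3↦7, 4↦1, 5↦4, 6↦5, 7↦4, 8↦1, 9↦7, 10↦0]  zeros at y ∈ {2, 10}
  x = 5: [0↦0, 1↦9, 2↦5, 3↦10, 4↦2, 5↦3, 6↦2, 7↦10, 8↦5, 9↦9, 10↦0]  zeros at y ∈ {0, 10}
  x = 6: [0↦0, 1↦7, 2↦1, 3↦4, 4↦5, 5↦4, 6↦1, 7↦7, 8↦0, 9↦2, 10↦2]  zeros at y ∈ {0, 8}
  x = 7: [0↦2, 1↦7, 2↦10, 3↦0, 4↦10, 5↦7, 6↦2, 7↦6, 8↦8, 9↦8, 10↦6]  zeros at y ∈ {3}
  x = 8: [0↦6, 1↦9, 2↦10, 3↦9, 4↦6, 5↦1, 6↦5, 7↦7, 8↦7, 9↦5, 10↦1]  zeros at y ∈ ∅
  x = 9: [0↦1, 1↦2, 2↦1, 3↦9, 4↦4, 5↦8, 6↦10, 7↦10, 8↦8, 9↦4, 10↦9]  zeros at y ∈ ∅
  x = 10: [0↦9, 1↦8, 2↦5, 3↦0, 4↦4, 5↦6, 6↦6, 7↦4, 8↦0, 9↦5, 10↦8]  zeros at y ∈ {3, 8}
Collecting zeros: affine points = {(0, 2), (0, 7), (3, 7), (4, 2), (4, 10), (5, 0), (5, 10), (6, 0), (6, 8), (7, 3), (10, 3), (10, 8)}.
Total count |C(F_11)_aff| = 12.


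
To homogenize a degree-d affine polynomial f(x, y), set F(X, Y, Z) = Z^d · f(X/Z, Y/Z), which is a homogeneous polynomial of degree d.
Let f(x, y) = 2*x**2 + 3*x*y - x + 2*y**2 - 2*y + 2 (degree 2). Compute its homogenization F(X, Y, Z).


F(X, Y, Z) = 2*X**2 + 3*X*Y - X*Z + 2*Y**2 - 2*Y*Z + 2*Z**2

deg(f) = 2.
Substitute x = X/Z, y = Y/Z into f, then multiply by Z^2.
  monomial 2·x^2·y^0 ↦ 2·X^2·Y^0·Z^0.
  monomial 3·x^1·y^1 ↦ 3·X^1·Y^1·Z^0.
  monomial -1·x^1·y^0 ↦ -1·X^1·Y^0·Z^1.
  monomial 2·x^0·y^2 ↦ 2·X^0·Y^2·Z^0.
  monomial -2·x^0·y^1 ↦ -2·X^0·Y^1·Z^1.
  monomial 2·x^0·y^0 ↦ 2·X^0·Y^0·Z^2.
Collecting: F(X, Y, Z) = 2*X**2 + 3*X*Y - X*Z + 2*Y**2 - 2*Y*Z + 2*Z**2.


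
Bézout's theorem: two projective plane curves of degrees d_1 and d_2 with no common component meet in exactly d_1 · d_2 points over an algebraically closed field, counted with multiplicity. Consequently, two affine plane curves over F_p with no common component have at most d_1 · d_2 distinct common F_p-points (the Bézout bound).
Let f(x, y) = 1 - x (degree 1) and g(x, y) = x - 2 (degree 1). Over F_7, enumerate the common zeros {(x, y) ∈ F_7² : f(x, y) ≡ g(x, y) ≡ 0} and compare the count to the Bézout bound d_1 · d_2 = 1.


Common zeros: ∅; count = 0; Bézout bound = 1.

deg(f) = 1, deg(g) = 1, so Bézout bound = 1.
Scan x ∈ F_7. For each x, list the y ∈ F_7 with f(x, y) ≡ 0 and those with g(x, y) ≡ 0 (mod 7); the common zeros in that column are the intersection.
  x = 0: f ≡ 0 at y ∈ ∅; g ≡ 0 at y ∈ ∅; common: ∅.
  x = 1: f ≡ 0 at y ∈ {0, 1, 2, 3, 4, 5, 6}; g ≡ 0 at y ∈ ∅; common: ∅.
  x = 2: f ≡ 0 at y ∈ ∅; g ≡ 0 at y ∈ {0, 1, 2, 3, 4, 5, 6}; common: ∅.
  x = 3: f ≡ 0 at y ∈ ∅; g ≡ 0 at y ∈ ∅; common: ∅.
  x = 4: f ≡ 0 at y ∈ ∅; g ≡ 0 at y ∈ ∅; common: ∅.
  x = 5: f ≡ 0 at y ∈ ∅; g ≡ 0 at y ∈ ∅; common: ∅.
  x = 6: f ≡ 0 at y ∈ ∅; g ≡ 0 at y ∈ ∅; common: ∅.
Collecting: common zeros = ∅, so the count is 0.
Comparison with the Bézout bound: 0 ≤ 1 = deg(f)·deg(g), as expected for curves with no common component (the affine F_7-count falls short of the bound because intersections may lie at infinity, over extension fields, or carry multiplicity).


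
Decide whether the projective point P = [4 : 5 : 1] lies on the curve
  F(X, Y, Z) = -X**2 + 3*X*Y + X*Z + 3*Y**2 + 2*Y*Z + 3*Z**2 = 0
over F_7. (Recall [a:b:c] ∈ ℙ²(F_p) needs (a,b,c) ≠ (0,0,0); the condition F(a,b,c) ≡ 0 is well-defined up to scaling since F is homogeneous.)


F(4,5,1) ≡ 3 (mod 7); P is NOT on the curve.

Evaluate F(4, 5, 1) term-by-term (mod 7).
  -X**2 ↦ -1·16·1·1 = -16
  3*X*Y ↦ 3·4·5·1 = 60
  X*Z ↦ 1·4·1·1 = 4
  3*Y**2 ↦ 3·1·25·1 = 75
  2*Y*Z ↦ 2·1·5·1 = 10
  3*Z**2 ↦ 3·1·1·1 = 3
Sum: F(4, 5, 1) = (-16) + (60) + (4) + (75) + (10) + (3) = 136.
Reducing mod 7: 136 ≡ 3 (mod 7).
Since F(a, b, c) ≡ 3 ≠ 0 (mod 7), P does NOT lie on the curve.


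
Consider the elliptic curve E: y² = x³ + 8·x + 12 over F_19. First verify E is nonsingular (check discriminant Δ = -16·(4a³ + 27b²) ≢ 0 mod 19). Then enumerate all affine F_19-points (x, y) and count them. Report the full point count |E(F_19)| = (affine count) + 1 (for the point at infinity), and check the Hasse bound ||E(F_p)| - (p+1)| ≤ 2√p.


Affine points = {(2, 6), (2, 13), (3, 5), (3, 14), (5, 5), (5, 14), (10, 3), (10, 16), (11, 5), (11, 14), (15, 7), (15, 12), (17, 8), (17, 11)}; affine count = 14; |E(F_19)| = 15.

Discriminant check: Δ ∝ 4a³ + 27b² = 4·8³ + 27·12² = 4·512 + 27·144 ≡ 8 (mod 19). Nonzero ⇒ E is nonsingular.
For each x ∈ F_19, compute rhs = x³ + 8·x + 12 mod 19, then count y ∈ F_19 with y² ≡ rhs.
  x = 0: rhs = 12, matching y values: none (0 points).
  x = 1: rhs = 2, matching y values: none (0 points).
  x = 2: rhs = 17, matching y values: 6, 13 (2 points).
  x = 3: rhs = 6, matching y values: 5, 14 (2 points).
  x = 4: rhs = 13, matching y values: none (0 points).
  x = 5: rhs = 6, matching y values: 5, 14 (2 points).
  x = 6: rhs = 10, matching y values: none (0 points).
  x = 7: rhs = 12, matching y values: none (0 points).
  x = 8: rhs = 18, matching y values: none (0 points).
  x = 9: rhs = 15, matching y values: none (0 points).
  x = 10: rhs = 9, matching y values: 3, 16 (2 points).
  x = 11: rhs = 6, matching y values: 5, 14 (2 points).
  x = 12: rhs = 12, matching y values: none (0 points).
  x = 13: rhs = 14, matching y values: none (0 points).
  x = 14: rhs = 18, matching y values: none (0 points).
  x = 15: rhs = 11, matching y values: 7, 12 (2 points).
  x = 16: rhs = 18, matching y values: none (0 points).
  x = 17: rhs = 7, matching y values: 8, 11 (2 points).
  x = 18: rhs = 3, matching y values: none (0 points).
Total affine count: 14.
Full point count |E(F_19)| = 14 + 1 = 15.
Hasse bound: |15 − (19+1)| = |-5| = 5 ≤ 2√19 ≈ 8.7178 ✓.


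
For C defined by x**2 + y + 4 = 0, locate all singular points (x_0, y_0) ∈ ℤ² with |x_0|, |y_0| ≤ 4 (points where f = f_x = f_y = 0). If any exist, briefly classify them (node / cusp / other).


No singular points in the scanned grid; C is smooth there.

Compute partial derivatives:
  f_x = 2*x.
  f_y = 1.
f_y = 1 is a nonzero constant, so f_y never vanishes: no point (x, y) can satisfy f = f_x = f_y = 0. In particular no (x, y) ∈ {−4, ..., 4}² is singular; the curve is smooth.


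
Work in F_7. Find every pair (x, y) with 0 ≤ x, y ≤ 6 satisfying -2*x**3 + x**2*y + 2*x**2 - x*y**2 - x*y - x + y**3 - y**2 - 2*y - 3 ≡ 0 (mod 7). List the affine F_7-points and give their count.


Affine F_7-points: {(1, 1), (3, 0), (3, 2), (4, 3), (4, 6), (5, 4)}; count = 6.

For each of the 49 pairs (x, y) ∈ F_7², evaluate f(x, y) mod 7. Record the zeros.
  x = 0: [0↦4, 1↦2, 2↦4, 3↦2, 4↦2, 5↦3, 6↦4]  zeros at y ∈ ∅
  x = 1: [0↦3, 1↦0, 2↦6, 3↦6, 4↦6, 5↦5, 6↦2]  zeros at y ∈ {1}
  x = 2: [0↦1, 1↦6, 2↦4, 3↦1, 4↦3, 5↦2, 6↦4]  zeros at y ∈ ∅
  x = 3: [0↦0, 1↦1, 2↦0, 3↦3, 4↦2, 5↦3, 6↦5]  zeros at y ∈ {0, 2}
  x = 4: [0↦2, 1↦1, 2↦3, 3↦0, 4↦5, 5↦3, 6↦0]  zeros at y ∈ {3, 6}
  x = 5: [0↦2, 1↦1, 2↦1, 3↦1, 4↦0, 5↦4, 6↦5]  zeros at y ∈ {4}
  x = 6: [0↦2, 1↦3, 2↦3, 3↦1, 4↦3, 5↦1, 6↦1]  zeros at y ∈ ∅
Collecting zeros: affine points = {(1, 1), (3, 0), (3, 2), (4, 3), (4, 6), (5, 4)}.
Total count |C(F_7)_aff| = 6.


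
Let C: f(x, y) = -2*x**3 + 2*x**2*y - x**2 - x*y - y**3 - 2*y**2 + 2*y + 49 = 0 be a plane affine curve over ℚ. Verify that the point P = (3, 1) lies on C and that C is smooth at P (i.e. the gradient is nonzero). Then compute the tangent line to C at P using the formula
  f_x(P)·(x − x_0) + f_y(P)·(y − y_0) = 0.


Tangent line at P: -49*x + 10*y + 137 = 0.

Step 1: f(3, 1) = 0, so P lies on C.
Step 2: partial derivatives
  f_x(x, y) = -6*x**2 + 4*x*y - 2*x - y, f_y(x, y) = 2*x**2 - x - 3*y**2 - 4*y + 2.
  f_x(P) = -49, f_y(P) = 10 (gradient nonzero, so P is smooth).
Step 3: tangent line at P: -49·(x − 3) + 10·(y − 1) = 0.
Expanding: -49*x + 10*y + 137 = 0.


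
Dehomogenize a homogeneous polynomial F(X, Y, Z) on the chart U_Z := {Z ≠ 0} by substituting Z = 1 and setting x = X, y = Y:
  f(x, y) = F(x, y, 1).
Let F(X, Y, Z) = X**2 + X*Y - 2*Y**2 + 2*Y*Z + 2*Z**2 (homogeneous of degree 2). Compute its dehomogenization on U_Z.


f(x, y) = x**2 + x*y - 2*y**2 + 2*y + 2

On U_Z we set Z = 1. Each monomial c·X^i·Y^j·Z^k in F becomes c·x^i·y^j·1^k = c·x^i·y^j.
Substituting Z = 1: F(X, Y, 1) = x**2 + x*y - 2*y**2 + 2*y + 2.
Note: deg(f) ≤ deg(F) = 2; strict inequality happens when F is divisible by Z (lost terms).


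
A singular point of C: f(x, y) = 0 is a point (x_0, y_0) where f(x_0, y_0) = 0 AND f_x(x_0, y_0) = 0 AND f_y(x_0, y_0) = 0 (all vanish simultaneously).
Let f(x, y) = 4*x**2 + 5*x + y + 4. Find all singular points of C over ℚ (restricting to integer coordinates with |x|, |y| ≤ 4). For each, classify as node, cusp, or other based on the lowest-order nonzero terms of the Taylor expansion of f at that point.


No singular points in the scanned grid; C is smooth there.

Compute partial derivatives:
  f_x = 8*x + 5.
  f_y = 1.
f_y = 1 is a nonzero constant, so f_y never vanishes: no point (x, y) can satisfy f = f_x = f_y = 0. In particular no (x, y) ∈ {−4, ..., 4}² is singular; the curve is smooth.


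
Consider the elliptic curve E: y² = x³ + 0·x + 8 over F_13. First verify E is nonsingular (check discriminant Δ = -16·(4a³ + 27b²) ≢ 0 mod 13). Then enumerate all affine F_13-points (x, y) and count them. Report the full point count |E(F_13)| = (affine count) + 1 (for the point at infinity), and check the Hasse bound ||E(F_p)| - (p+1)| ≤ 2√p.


Affine points = {(1, 3), (1, 10), (2, 4), (2, 9), (3, 3), (3, 10), (5, 4), (5, 9), (6, 4), (6, 9), (7, 0), (8, 0), (9, 3), (9, 10), (11, 0)}; affine count = 15; |E(F_13)| = 16.

Discriminant check: Δ ∝ 4a³ + 27b² = 4·0³ + 27·8² = 4·0 + 27·64 ≡ 12 (mod 13). Nonzero ⇒ E is nonsingular.
For each x ∈ F_13, compute rhs = x³ + 0·x + 8 mod 13, then count y ∈ F_13 with y² ≡ rhs.
  x = 0: rhs = 8, matching y values: none (0 points).
  x = 1: rhs = 9, matching y values: 3, 10 (2 points).
  x = 2: rhs = 3, matching y values: 4, 9 (2 points).
  x = 3: rhs = 9, matching y values: 3, 10 (2 points).
  x = 4: rhs = 7, matching y values: none (0 points).
  x = 5: rhs = 3, matching y values: 4, 9 (2 points).
  x = 6: rhs = 3, matching y values: 4, 9 (2 points).
  x = 7: rhs = 0, matching y values: 0 (1 points).
  x = 8: rhs = 0, matching y values: 0 (1 points).
  x = 9: rhs = 9, matching y values: 3, 10 (2 points).
  x = 10: rhs = 7, matching y values: none (0 points).
  x = 11: rhs = 0, matching y values: 0 (1 points).
  x = 12: rhs = 7, matching y values: none (0 points).
Total affine count: 15.
Full point count |E(F_13)| = 15 + 1 = 16.
Hasse bound: |16 − (13+1)| = |2| = 2 ≤ 2√13 ≈ 7.2111 ✓.


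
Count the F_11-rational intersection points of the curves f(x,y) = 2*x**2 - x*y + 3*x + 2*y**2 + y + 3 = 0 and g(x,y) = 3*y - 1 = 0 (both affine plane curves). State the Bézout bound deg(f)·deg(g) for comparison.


Common zeros: ∅; count = 0; Bézout bound = 2.

deg(f) = 2, deg(g) = 1, so Bézout bound = 2.
Scan x ∈ F_11. For each x, list the y ∈ F_11 with f(x, y) ≡ 0 and those with g(x, y) ≡ 0 (mod 11); the common zeros in that column are the intersection.
  x = 0: f ≡ 0 at y ∈ ∅; g ≡ 0 at y ∈ {4}; common: ∅.
  x = 1: f ≡ 0 at y ∈ ∅; g ≡ 0 at y ∈ {4}; common: ∅.
  x = 2: f ≡ 0 at y ∈ ∅; g ≡ 0 at y ∈ {4}; common: ∅.
  x = 3: f ≡ 0 at y ∈ ∅; g ≡ 0 at y ∈ {4}; common: ∅.
  x = 4: f ≡ 0 at y ∈ ∅; g ≡ 0 at y ∈ {4}; common: ∅.
  x = 5: f ≡ 0 at y ∈ {1}; g ≡ 0 at y ∈ {4}; common: ∅.
  x = 6: f ≡ 0 at y ∈ ∅; g ≡ 0 at y ∈ {4}; common: ∅.
  x = 7: f ≡ 0 at y ∈ ∅; g ≡ 0 at y ∈ {4}; common: ∅.
  x = 8: f ≡ 0 at y ∈ ∅; g ≡ 0 at y ∈ {4}; common: ∅.
  x = 9: f ≡ 0 at y ∈ ∅; g ≡ 0 at y ∈ {4}; common: ∅.
  x = 10: f ≡ 0 at y ∈ ∅; g ≡ 0 at y ∈ {4}; common: ∅.
Collecting: common zeros = ∅, so the count is 0.
Comparison with the Bézout bound: 0 ≤ 2 = deg(f)·deg(g), as expected for curves with no common component (the affine F_11-count falls short of the bound because intersections may lie at infinity, over extension fields, or carry multiplicity).


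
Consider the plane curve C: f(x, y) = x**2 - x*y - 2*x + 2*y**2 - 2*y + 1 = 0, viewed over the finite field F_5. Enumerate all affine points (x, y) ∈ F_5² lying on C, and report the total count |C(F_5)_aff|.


Affine F_5-points: {(0, 2), (0, 4), (1, 0), (1, 4), (4, 1), (4, 2)}; count = 6.

For each of the 25 pairs (x, y) ∈ F_5², evaluate f(x, y) mod 5. Record the zeros.
  x = 0: [0↦1, 1↦1, 2↦0, 3↦3, 4↦0]  zeros at y ∈ {2, 4}
  x = 1: [0↦0, 1↦4, 2↦2, 3↦4, 4↦0]  zeros at y ∈ {0, 4}
  x = 2: [0↦1, 1↦4, 2↦1, 3↦2, 4↦2]  zeros at y ∈ ∅
  x = 3: [0↦4, 1↦1, 2↦2, 3↦2, 4↦1]  zeros at y ∈ ∅
  x = 4: [0↦4, 1↦0, 2↦0, 3↦4, 4↦2]  zeros at y ∈ {1, 2}
Collecting zeros: affine points = {(0, 2), (0, 4), (1, 0), (1, 4), (4, 1), (4, 2)}.
Total count |C(F_5)_aff| = 6.


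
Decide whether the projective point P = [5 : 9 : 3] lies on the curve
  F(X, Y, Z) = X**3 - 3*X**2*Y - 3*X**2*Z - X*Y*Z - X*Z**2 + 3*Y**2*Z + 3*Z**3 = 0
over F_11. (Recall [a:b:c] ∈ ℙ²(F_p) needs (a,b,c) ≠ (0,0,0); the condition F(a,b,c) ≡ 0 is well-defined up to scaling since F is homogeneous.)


F(5,9,3) ≡ 9 (mod 11); P is NOT on the curve.

Evaluate F(5, 9, 3) term-by-term (mod 11).
  X**3 ↦ 1·125·1·1 = 125
  -3*X**2*Y ↦ -3·25·9·1 = -675
  -3*X**2*Z ↦ -3·25·1·3 = -225
  -X*Y*Z ↦ -1·5·9·3 = -135
  -X*Z**2 ↦ -1·5·1·9 = -45
  3*Y**2*Z ↦ 3·1·81·3 = 729
  3*Z**3 ↦ 3·1·1·27 = 81
Sum: F(5, 9, 3) = (125) + (-675) + (-225) + (-135) + (-45) + (729) + (81) = -145.
Reducing mod 11: -145 ≡ 9 (mod 11).
Since F(a, b, c) ≡ 9 ≠ 0 (mod 11), P does NOT lie on the curve.


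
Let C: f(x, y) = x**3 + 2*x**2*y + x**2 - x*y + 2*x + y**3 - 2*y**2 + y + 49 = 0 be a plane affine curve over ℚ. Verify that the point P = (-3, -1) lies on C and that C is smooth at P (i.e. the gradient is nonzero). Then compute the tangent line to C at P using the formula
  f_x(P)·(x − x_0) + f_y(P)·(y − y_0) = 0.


Tangent line at P: 36*x + 29*y + 137 = 0.

Step 1: f(-3, -1) = 0, so P lies on C.
Step 2: partial derivatives
  f_x(x, y) = 3*x**2 + 4*x*y + 2*x - y + 2, f_y(x, y) = 2*x**2 - x + 3*y**2 - 4*y + 1.
  f_x(P) = 36, f_y(P) = 29 (gradient nonzero, so P is smooth).
Step 3: tangent line at P: 36·(x − -3) + 29·(y − -1) = 0.
Expanding: 36*x + 29*y + 137 = 0.


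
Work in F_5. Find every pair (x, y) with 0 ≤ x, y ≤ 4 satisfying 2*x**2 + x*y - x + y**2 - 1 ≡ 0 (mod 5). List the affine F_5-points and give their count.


Affine F_5-points: {(0, 1), (0, 4), (1, 0), (1, 4), (2, 0), (2, 3)}; count = 6.

For each of the 25 pairs (x, y) ∈ F_5², evaluate f(x, y) mod 5. Record the zeros.
  x = 0: [0↦4, 1↦0, 2↦3, 3↦3, 4↦0]  zeros at y ∈ {1, 4}
  x = 1: [0↦0, 1↦2, 2↦1, 3↦2, 4↦0]  zeros at y ∈ {0, 4}
  x = 2: [0↦0, 1↦3, 2↦3, 3↦0, 4↦4]  zeros at y ∈ {0, 3}
  x = 3: [0↦4, 1↦3, 2↦4, 3↦2, 4↦2]  zeros at y ∈ ∅
  x = 4: [0↦2, 1↦2, 2↦4, 3↦3, 4↦4]  zeros at y ∈ ∅
Collecting zeros: affine points = {(0, 1), (0, 4), (1, 0), (1, 4), (2, 0), (2, 3)}.
Total count |C(F_5)_aff| = 6.


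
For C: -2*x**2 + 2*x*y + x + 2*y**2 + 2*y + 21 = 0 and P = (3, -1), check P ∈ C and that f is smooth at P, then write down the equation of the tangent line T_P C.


Tangent line at P: -13*x + 4*y + 43 = 0.

Step 1: f(3, -1) = 0, so P lies on C.
Step 2: partial derivatives
  f_x(x, y) = -4*x + 2*y + 1, f_y(x, y) = 2*x + 4*y + 2.
  f_x(P) = -13, f_y(P) = 4 (gradient nonzero, so P is smooth).
Step 3: tangent line at P: -13·(x − 3) + 4·(y − -1) = 0.
Expanding: -13*x + 4*y + 43 = 0.


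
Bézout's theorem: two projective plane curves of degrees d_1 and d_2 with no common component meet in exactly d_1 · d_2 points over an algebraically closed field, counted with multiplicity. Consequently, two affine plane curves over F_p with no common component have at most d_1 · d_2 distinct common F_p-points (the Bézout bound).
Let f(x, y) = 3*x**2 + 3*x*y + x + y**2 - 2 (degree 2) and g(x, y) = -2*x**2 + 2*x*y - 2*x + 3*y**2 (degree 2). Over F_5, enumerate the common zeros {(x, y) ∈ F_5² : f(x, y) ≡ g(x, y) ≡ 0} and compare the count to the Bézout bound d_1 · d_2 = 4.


Common zeros: {(3, 2), (4, 0)}; count = 2; Bézout bound = 4.

deg(f) = 2, deg(g) = 2, so Bézout bound = 4.
Scan x ∈ F_5. For each x, list the y ∈ F_5 with f(x, y) ≡ 0 and those with g(x, y) ≡ 0 (mod 5); the common zeros in that column are the intersection.
  x = 0: f ≡ 0 at y ∈ ∅; g ≡ 0 at y ∈ {0}; common: ∅.
  x = 1: f ≡ 0 at y ∈ {3, 4}; g ≡ 0 at y ∈ ∅; common: ∅.
  x = 2: f ≡ 0 at y ∈ ∅; g ≡ 0 at y ∈ {1}; common: ∅.
  x = 3: f ≡ 0 at y ∈ {2, 4}; g ≡ 0 at y ∈ {1, 2}; common: {2}.
  x = 4: f ≡ 0 at y ∈ {0, 3}; g ≡ 0 at y ∈ {0, 4}; common: {0}.
Collecting: common zeros = {(3, 2), (4, 0)}, so the count is 2.
Comparison with the Bézout bound: 2 ≤ 4 = deg(f)·deg(g), as expected for curves with no common component (the affine F_5-count falls short of the bound because intersections may lie at infinity, over extension fields, or carry multiplicity).


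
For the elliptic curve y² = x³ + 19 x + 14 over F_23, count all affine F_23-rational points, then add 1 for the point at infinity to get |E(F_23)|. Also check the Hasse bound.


Affine points = {(3, 11), (3, 12), (4, 4), (4, 19), (5, 2), (5, 21), (10, 10), (10, 13), (11, 6), (11, 17), (17, 11), (17, 12), (18, 1), (18, 22), (19, 9), (19, 14)}; affine count = 16; |E(F_23)| = 17.

Discriminant check: Δ ∝ 4a³ + 27b² = 4·19³ + 27·14² = 4·6859 + 27·196 ≡ 22 (mod 23). Nonzero ⇒ E is nonsingular.
For each x ∈ F_23, compute rhs = x³ + 19·x + 14 mod 23, then count y ∈ F_23 with y² ≡ rhs.
  x = 0: rhs = 14, matching y values: none (0 points).
  x = 1: rhs = 11, matching y values: none (0 points).
  x = 2: rhs = 14, matching y values: none (0 points).
  x = 3: rhs = 6, matching y values: 11, 12 (2 points).
  x = 4: rhs = 16, matching y values: 4, 19 (2 points).
  x = 5: rhs = 4, matching y values: 2, 21 (2 points).
  x = 6: rhs = 22, matching y values: none (0 points).
  x = 7: rhs = 7, matching y values: none (0 points).
  x = 8: rhs = 11, matching y values: none (0 points).
  x = 9: rhs = 17, matching y values: none (0 points).
  x = 10: rhs = 8, matching y values: 10, 13 (2 points).
  x = 11: rhs = 13, matching y values: 6, 17 (2 points).
  x = 12: rhs = 15, matching y values: none (0 points).
  x = 13: rhs = 20, matching y values: none (0 points).
  x = 14: rhs = 11, matching y values: none (0 points).
  x = 15: rhs = 17, matching y values: none (0 points).
  x = 16: rhs = 21, matching y values: none (0 points).
  x = 17: rhs = 6, matching y values: 11, 12 (2 points).
  x = 18: rhs = 1, matching y values: 1, 22 (2 points).
  x = 19: rhs = 12, matching y values: 9, 14 (2 points).
  x = 20: rhs = 22, matching y values: none (0 points).
  x = 21: rhs = 14, matching y values: none (0 points).
  x = 22: rhs = 17, matching y values: none (0 points).
Total affine count: 16.
Full point count |E(F_23)| = 16 + 1 = 17.
Hasse bound: |17 − (23+1)| = |-7| = 7 ≤ 2√23 ≈ 9.5917 ✓.


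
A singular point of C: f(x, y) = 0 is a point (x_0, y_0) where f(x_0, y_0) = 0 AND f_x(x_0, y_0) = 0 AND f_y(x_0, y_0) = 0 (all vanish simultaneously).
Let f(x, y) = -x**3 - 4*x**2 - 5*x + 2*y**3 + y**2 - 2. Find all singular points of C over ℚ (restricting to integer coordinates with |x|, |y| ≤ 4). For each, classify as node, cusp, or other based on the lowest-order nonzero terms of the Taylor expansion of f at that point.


Singular points: {(-1, 0)}; classification: node.

Compute partial derivatives:
  f_x = -3*x**2 - 8*x - 5.
  f_y = 6*y**2 + 2*y.
Scan x_0 ∈ {−4, ..., 4}. For each x_0, f_y(x_0, y) is a polynomial in y; find its integer roots y ∈ {−4, ..., 4}, then test f_x and f at those candidates.
  x = -4: f_y(-4, y) = 6*y**2 + 2*y; vanishes at y ∈ {0}. (-4, 0): f_x = -21 ≠ 0.
  x = -3: f_y(-3, y) = 6*y**2 + 2*y; vanishes at y ∈ {0}. (-3, 0): f_x = -8 ≠ 0.
  x = -2: f_y(-2, y) = 6*y**2 + 2*y; vanishes at y ∈ {0}. (-2, 0): f_x = -1 ≠ 0.
  x = -1: f_y(-1, y) = 6*y**2 + 2*y; vanishes at y ∈ {0}. (-1, 0): f_x = 0, f = 0 — SINGULAR.
  x = 0: f_y(0, y) = 6*y**2 + 2*y; vanishes at y ∈ {0}. (0, 0): f_x = -5 ≠ 0.
  x = 1: f_y(1, y) = 6*y**2 + 2*y; vanishes at y ∈ {0}. (1, 0): f_x = -16 ≠ 0.
  x = 2: f_y(2, y) = 6*y**2 + 2*y; vanishes at y ∈ {0}. (2, 0): f_x = -33 ≠ 0.
  x = 3: f_y(3, y) = 6*y**2 + 2*y; vanishes at y ∈ {0}. (3, 0): f_x = -56 ≠ 0.
  x = 4: f_y(4, y) = 6*y**2 + 2*y; vanishes at y ∈ {0}. (4, 0): f_x = -85 ≠ 0.
Only singular point on the grid: (-1, 0).
Classify: substitute x = -1 + u, y = 0 + v and expand: f = -u**3 - u**2 + 2*v**3 + v**2.
No constant or linear terms (consistent with a singular point). Quadratic part: -u**2 + v**2. Cubic part: -u**3 + 2*v**3.
The quadratic part v**2 - u**2 = (v − u)(v + u) splits into two distinct linear factors, so there are two distinct tangent lines y − 0 = ±(x − -1) — this is a node (ordinary double point).
Classification: node.


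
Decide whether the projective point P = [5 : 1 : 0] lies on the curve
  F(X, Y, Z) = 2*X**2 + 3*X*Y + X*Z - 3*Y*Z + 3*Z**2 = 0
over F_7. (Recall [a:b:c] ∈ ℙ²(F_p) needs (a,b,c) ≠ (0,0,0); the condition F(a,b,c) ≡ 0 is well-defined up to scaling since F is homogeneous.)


F(5,1,0) ≡ 2 (mod 7); P is NOT on the curve.

Evaluate F(5, 1, 0) term-by-term (mod 7).
  2*X**2 ↦ 2·25·1·1 = 50
  3*X*Y ↦ 3·5·1·1 = 15
  X*Z ↦ 1·5·1·0 = 0
  -3*Y*Z ↦ -3·1·1·0 = 0
  3*Z**2 ↦ 3·1·1·0 = 0
Sum: F(5, 1, 0) = (50) + (15) + (0) + (0) + (0) = 65.
Reducing mod 7: 65 ≡ 2 (mod 7).
Since F(a, b, c) ≡ 2 ≠ 0 (mod 7), P does NOT lie on the curve.


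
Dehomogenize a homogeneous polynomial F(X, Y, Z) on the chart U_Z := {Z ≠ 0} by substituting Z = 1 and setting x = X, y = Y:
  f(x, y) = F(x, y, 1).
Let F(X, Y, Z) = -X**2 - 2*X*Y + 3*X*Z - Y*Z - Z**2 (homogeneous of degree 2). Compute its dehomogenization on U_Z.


f(x, y) = -x**2 - 2*x*y + 3*x - y - 1

On U_Z we set Z = 1. Each monomial c·X^i·Y^j·Z^k in F becomes c·x^i·y^j·1^k = c·x^i·y^j.
Substituting Z = 1: F(X, Y, 1) = -x**2 - 2*x*y + 3*x - y - 1.
Note: deg(f) ≤ deg(F) = 2; strict inequality happens when F is divisible by Z (lost terms).


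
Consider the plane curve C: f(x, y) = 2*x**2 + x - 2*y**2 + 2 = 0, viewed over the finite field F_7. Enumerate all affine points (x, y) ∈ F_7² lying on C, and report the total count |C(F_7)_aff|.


Affine F_7-points: {(0, 1), (0, 6), (3, 1), (3, 6), (5, 2), (5, 5)}; count = 6.

For each of the 49 pairs (x, y) ∈ F_7², evaluate f(x, y) mod 7. Record the zeros.
  x = 0: [0↦2, 1↦0, 2↦1, 3↦5, 4↦5, 5↦1, 6↦0]  zeros at y ∈ {1, 6}
  x = 1: [0↦5, 1↦3, 2↦4, 3↦1, 4↦1, 5↦4, 6↦3]  zeros at y ∈ ∅
  x = 2: [0↦5, 1↦3, 2↦4, 3↦1, 4↦1, 5↦4, 6↦3]  zeros at y ∈ ∅
  x = 3: [0↦2, 1↦0, 2↦1, 3↦5, 4↦5, 5↦1, 6↦0]  zeros at y ∈ {1, 6}
  x = 4: [0↦3, 1↦1, 2↦2, 3↦6, 4↦6, 5↦2, 6↦1]  zeros at y ∈ ∅
  x = 5: [0↦1, 1↦6, 2↦0, 3↦4, 4↦4, 5↦0, 6↦6]  zeros at y ∈ {2, 5}
  x = 6: [0↦3, 1↦1, 2↦2, 3↦6, 4↦6, 5↦2, 6↦1]  zeros at y ∈ ∅
Collecting zeros: affine points = {(0, 1), (0, 6), (3, 1), (3, 6), (5, 2), (5, 5)}.
Total count |C(F_7)_aff| = 6.


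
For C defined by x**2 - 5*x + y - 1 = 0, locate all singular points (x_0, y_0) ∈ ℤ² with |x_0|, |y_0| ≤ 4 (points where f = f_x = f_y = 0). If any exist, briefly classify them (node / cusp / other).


No singular points in the scanned grid; C is smooth there.

Compute partial derivatives:
  f_x = 2*x - 5.
  f_y = 1.
f_y = 1 is a nonzero constant, so f_y never vanishes: no point (x, y) can satisfy f = f_x = f_y = 0. In particular no (x, y) ∈ {−4, ..., 4}² is singular; the curve is smooth.


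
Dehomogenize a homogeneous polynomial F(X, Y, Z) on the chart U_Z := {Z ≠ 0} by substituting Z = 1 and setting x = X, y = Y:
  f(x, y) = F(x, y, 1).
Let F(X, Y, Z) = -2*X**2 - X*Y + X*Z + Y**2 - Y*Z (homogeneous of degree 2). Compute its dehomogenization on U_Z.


f(x, y) = -2*x**2 - x*y + x + y**2 - y

On U_Z we set Z = 1. Each monomial c·X^i·Y^j·Z^k in F becomes c·x^i·y^j·1^k = c·x^i·y^j.
Substituting Z = 1: F(X, Y, 1) = -2*x**2 - x*y + x + y**2 - y.
Note: deg(f) ≤ deg(F) = 2; strict inequality happens when F is divisible by Z (lost terms).


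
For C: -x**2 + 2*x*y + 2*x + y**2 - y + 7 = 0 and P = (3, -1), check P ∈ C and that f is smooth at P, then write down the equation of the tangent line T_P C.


Tangent line at P: -6*x + 3*y + 21 = 0.

Step 1: f(3, -1) = 0, so P lies on C.
Step 2: partial derivatives
  f_x(x, y) = -2*x + 2*y + 2, f_y(x, y) = 2*x + 2*y - 1.
  f_x(P) = -6, f_y(P) = 3 (gradient nonzero, so P is smooth).
Step 3: tangent line at P: -6·(x − 3) + 3·(y − -1) = 0.
Expanding: -6*x + 3*y + 21 = 0.


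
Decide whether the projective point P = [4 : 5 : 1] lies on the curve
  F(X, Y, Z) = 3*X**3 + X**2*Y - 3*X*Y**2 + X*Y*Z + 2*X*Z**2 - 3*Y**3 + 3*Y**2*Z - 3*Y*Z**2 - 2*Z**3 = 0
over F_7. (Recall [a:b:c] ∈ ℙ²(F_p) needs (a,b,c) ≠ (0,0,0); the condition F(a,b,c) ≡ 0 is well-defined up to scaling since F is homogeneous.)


F(4,5,1) ≡ 5 (mod 7); P is NOT on the curve.

Evaluate F(4, 5, 1) term-by-term (mod 7).
  3*X**3 ↦ 3·64·1·1 = 192
  X**2*Y ↦ 1·16·5·1 = 80
  -3*X*Y**2 ↦ -3·4·25·1 = -300
  X*Y*Z ↦ 1·4·5·1 = 20
  2*X*Z**2 ↦ 2·4·1·1 = 8
  -3*Y**3 ↦ -3·1·125·1 = -375
  3*Y**2*Z ↦ 3·1·25·1 = 75
  -3*Y*Z**2 ↦ -3·1·5·1 = -15
  -2*Z**3 ↦ -2·1·1·1 = -2
Sum: F(4, 5, 1) = (192) + (80) + (-300) + (20) + (8) + (-375) + (75) + (-15) + (-2) = -317.
Reducing mod 7: -317 ≡ 5 (mod 7).
Since F(a, b, c) ≡ 5 ≠ 0 (mod 7), P does NOT lie on the curve.


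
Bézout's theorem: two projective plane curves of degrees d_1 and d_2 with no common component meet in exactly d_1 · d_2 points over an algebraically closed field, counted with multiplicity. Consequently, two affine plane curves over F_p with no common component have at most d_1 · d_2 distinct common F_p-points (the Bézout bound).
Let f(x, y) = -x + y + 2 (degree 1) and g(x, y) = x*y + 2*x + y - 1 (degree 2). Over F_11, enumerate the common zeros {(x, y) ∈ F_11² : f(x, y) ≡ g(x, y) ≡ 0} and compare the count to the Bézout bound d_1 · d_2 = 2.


Common zeros: ∅; count = 0; Bézout bound = 2.

deg(f) = 1, deg(g) = 2, so Bézout bound = 2.
Scan x ∈ F_11. For each x, list the y ∈ F_11 with f(x, y) ≡ 0 and those with g(x, y) ≡ 0 (mod 11); the common zeros in that column are the intersection.
  x = 0: f ≡ 0 at y ∈ {9}; g ≡ 0 at y ∈ {1}; common: ∅.
  x = 1: f ≡ 0 at y ∈ {10}; g ≡ 0 at y ∈ {5}; common: ∅.
  x = 2: f ≡ 0 at y ∈ {0}; g ≡ 0 at y ∈ {10}; common: ∅.
  x = 3: f ≡ 0 at y ∈ {1}; g ≡ 0 at y ∈ {7}; common: ∅.
  x = 4: f ≡ 0 at y ∈ {2}; g ≡ 0 at y ∈ {3}; common: ∅.
  x = 5: f ≡ 0 at y ∈ {3}; g ≡ 0 at y ∈ {4}; common: ∅.
  x = 6: f ≡ 0 at y ∈ {4}; g ≡ 0 at y ∈ {0}; common: ∅.
  x = 7: f ≡ 0 at y ∈ {5}; g ≡ 0 at y ∈ {8}; common: ∅.
  x = 8: f ≡ 0 at y ∈ {6}; g ≡ 0 at y ∈ {2}; common: ∅.
  x = 9: f ≡ 0 at y ∈ {7}; g ≡ 0 at y ∈ {6}; common: ∅.
  x = 10: f ≡ 0 at y ∈ {8}; g ≡ 0 at y ∈ ∅; common: ∅.
Collecting: common zeros = ∅, so the count is 0.
Comparison with the Bézout bound: 0 ≤ 2 = deg(f)·deg(g), as expected for curves with no common component (the affine F_11-count falls short of the bound because intersections may lie at infinity, over extension fields, or carry multiplicity).
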